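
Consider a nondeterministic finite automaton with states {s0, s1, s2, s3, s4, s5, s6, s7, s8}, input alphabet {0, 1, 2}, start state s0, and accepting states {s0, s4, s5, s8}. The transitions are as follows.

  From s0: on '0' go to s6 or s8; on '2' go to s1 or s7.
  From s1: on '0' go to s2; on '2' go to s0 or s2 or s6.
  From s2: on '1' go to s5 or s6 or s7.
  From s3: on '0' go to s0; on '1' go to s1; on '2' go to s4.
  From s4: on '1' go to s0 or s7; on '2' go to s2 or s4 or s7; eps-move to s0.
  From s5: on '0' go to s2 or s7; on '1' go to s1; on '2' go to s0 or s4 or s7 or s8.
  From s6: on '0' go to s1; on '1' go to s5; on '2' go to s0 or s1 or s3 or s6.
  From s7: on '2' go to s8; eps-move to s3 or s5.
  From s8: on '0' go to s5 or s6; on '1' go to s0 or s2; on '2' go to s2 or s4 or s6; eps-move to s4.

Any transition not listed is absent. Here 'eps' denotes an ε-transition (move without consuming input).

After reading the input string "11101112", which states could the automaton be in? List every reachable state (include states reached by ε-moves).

∅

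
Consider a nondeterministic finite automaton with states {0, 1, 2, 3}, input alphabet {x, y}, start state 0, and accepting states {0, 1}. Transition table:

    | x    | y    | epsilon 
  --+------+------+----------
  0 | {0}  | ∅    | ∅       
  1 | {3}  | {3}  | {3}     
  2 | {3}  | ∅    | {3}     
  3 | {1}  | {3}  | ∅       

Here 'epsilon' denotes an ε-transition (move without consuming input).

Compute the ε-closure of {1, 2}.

{1, 2, 3}

Begin with {1, 2}.
ε-move 1 → 3; add 3.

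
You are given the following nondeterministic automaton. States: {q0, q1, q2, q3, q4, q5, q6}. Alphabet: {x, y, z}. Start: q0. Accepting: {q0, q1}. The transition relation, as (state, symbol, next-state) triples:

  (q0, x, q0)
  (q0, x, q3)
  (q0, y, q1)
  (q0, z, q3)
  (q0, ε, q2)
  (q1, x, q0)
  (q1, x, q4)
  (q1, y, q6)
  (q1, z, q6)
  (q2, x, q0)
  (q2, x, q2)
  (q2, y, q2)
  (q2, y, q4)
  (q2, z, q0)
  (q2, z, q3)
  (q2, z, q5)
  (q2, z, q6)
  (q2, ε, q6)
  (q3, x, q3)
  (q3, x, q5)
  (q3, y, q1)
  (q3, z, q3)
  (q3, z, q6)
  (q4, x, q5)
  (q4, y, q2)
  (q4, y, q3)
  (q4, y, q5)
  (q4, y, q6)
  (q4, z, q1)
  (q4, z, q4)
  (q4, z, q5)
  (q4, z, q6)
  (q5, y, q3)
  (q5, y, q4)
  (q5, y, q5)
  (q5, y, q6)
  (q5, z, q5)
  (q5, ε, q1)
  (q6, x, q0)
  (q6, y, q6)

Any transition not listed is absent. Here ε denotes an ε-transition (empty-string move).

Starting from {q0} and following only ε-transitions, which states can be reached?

Begin with {q0}.
ε-move q0 → q2; add q2.
ε-move q2 → q6; add q6.

{q0, q2, q6}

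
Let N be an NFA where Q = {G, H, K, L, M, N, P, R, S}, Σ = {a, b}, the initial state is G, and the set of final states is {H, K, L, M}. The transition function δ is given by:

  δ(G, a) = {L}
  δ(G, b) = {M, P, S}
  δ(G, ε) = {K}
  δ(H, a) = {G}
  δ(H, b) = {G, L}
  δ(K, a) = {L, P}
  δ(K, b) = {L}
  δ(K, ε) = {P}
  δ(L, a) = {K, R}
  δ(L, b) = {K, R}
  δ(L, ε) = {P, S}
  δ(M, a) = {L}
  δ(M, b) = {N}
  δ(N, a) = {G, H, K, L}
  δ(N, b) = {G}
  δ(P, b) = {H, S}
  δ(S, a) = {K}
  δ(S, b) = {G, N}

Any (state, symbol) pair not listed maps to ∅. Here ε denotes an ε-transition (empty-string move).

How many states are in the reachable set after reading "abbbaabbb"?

9

Start: ε-closure({G}) = {G, K, P}.
Read 'a': G→{L}, K→{L, P}, P→∅; union {L, P}; ε-closure = {L, P, S}.
Read 'b': L→{K, R}, P→{H, S}, S→{G, N}; union {G, H, K, N, R, S}; ε-closure = {G, H, K, N, P, R, S}.
Read 'b': G→{M, P, S}, H→{G, L}, K→{L}, N→{G}, P→{H, S}, R→∅, S→{G, N}; union {G, H, L, M, N, P, S}; ε-closure = {G, H, K, L, M, N, P, S}.
Read 'b': G→{M, P, S}, H→{G, L}, K→{L}, L→{K, R}, M→{N}, N→{G}, P→{H, S}, S→{G, N}; now {G, H, K, L, M, N, P, R, S}.
Read 'a': G→{L}, H→{G}, K→{L, P}, L→{K, R}, M→{L}, N→{G, H, K, L}, P→∅, R→∅, S→{K}; union {G, H, K, L, P, R}; ε-closure = {G, H, K, L, P, R, S}.
Read 'a': G→{L}, H→{G}, K→{L, P}, L→{K, R}, P→∅, R→∅, S→{K}; union {G, K, L, P, R}; ε-closure = {G, K, L, P, R, S}.
Read 'b': G→{M, P, S}, K→{L}, L→{K, R}, P→{H, S}, R→∅, S→{G, N}; now {G, H, K, L, M, N, P, R, S}.
Read 'b': G→{M, P, S}, H→{G, L}, K→{L}, L→{K, R}, M→{N}, N→{G}, P→{H, S}, R→∅, S→{G, N}; now {G, H, K, L, M, N, P, R, S}.
Read 'b': G→{M, P, S}, H→{G, L}, K→{L}, L→{K, R}, M→{N}, N→{G}, P→{H, S}, R→∅, S→{G, N}; now {G, H, K, L, M, N, P, R, S}.
That set has 9 states.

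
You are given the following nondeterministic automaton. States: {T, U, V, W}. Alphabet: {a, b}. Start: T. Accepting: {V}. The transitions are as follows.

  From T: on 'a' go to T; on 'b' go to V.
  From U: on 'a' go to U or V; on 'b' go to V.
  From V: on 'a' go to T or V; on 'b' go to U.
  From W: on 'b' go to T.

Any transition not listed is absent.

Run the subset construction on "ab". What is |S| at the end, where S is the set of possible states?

1

Start in {T}.
Read 'a': {T} → {T}.
Read 'b': {T} → {V}.
That set has 1 state.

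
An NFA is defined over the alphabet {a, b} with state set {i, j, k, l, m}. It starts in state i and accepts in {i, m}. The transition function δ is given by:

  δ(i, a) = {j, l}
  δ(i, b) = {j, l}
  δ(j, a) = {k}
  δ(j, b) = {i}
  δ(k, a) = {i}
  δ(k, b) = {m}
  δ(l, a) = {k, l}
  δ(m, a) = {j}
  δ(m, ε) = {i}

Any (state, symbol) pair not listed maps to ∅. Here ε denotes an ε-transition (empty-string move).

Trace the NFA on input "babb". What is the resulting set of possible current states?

{j, l}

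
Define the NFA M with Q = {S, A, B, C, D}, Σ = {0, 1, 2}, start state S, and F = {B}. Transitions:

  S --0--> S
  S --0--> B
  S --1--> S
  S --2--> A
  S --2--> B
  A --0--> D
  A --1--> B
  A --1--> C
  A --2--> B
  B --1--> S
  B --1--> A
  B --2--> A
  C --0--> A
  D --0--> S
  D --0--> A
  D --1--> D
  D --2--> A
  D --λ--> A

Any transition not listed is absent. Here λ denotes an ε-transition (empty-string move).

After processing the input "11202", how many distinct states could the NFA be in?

2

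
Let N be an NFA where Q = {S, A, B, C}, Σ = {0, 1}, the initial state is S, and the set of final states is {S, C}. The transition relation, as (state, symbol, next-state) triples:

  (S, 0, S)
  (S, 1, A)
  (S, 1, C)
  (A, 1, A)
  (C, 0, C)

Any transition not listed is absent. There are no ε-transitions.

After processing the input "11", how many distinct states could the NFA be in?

1

Start in {S}.
Read '1': {S} → {A, C}.
Read '1': {A, C} → {A}.
That set has 1 state.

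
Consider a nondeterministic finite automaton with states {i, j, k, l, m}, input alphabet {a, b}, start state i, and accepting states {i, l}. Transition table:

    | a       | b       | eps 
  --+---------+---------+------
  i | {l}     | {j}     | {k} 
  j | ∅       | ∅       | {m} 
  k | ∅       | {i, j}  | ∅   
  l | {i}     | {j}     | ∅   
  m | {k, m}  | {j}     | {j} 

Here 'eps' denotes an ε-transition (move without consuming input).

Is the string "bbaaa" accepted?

Yes

Start: ε-closure({i}) = {i, k}.
Read 'b': {i, k} → {i, j, k, m}.
Read 'b': {i, j, k, m} → {i, j, k, m}.
Read 'a': {i, j, k, m} → {j, k, l, m}.
Read 'a': {j, k, l, m} → {i, j, k, m}.
Read 'a': {i, j, k, m} → {j, k, l, m}.
The final set {j, k, l, m} contains the accepting state l.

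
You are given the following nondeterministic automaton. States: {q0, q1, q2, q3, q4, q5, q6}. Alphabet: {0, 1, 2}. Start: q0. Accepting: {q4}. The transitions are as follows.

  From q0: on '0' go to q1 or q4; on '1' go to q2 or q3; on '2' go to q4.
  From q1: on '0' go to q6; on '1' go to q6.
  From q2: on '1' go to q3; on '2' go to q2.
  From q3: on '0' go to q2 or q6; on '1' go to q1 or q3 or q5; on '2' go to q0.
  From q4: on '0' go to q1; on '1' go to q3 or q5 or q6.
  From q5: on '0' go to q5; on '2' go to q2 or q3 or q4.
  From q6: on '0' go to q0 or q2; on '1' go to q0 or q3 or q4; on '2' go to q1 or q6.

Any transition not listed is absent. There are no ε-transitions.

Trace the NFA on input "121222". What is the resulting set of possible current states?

{q2}

Start in {q0}.
Read '1': {q0} → {q2, q3}.
Read '2': {q2, q3} → {q0, q2}.
Read '1': {q0, q2} → {q2, q3}.
Read '2': {q2, q3} → {q0, q2}.
Read '2': {q0, q2} → {q2, q4}.
Read '2': {q2, q4} → {q2}.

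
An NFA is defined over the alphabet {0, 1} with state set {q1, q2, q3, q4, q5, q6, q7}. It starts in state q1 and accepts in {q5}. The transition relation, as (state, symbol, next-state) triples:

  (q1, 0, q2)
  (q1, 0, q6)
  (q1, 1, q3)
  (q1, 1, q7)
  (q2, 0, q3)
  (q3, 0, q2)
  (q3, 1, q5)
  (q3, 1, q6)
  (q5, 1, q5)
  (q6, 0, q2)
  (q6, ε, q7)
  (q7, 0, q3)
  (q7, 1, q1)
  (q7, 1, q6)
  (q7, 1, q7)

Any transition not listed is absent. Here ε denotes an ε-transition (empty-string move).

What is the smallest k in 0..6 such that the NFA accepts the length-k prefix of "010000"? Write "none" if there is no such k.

Start in {q1}.
Read '0': {q1} → {q2, q6, q7}.
Read '1': {q2, q6, q7} → {q1, q6, q7}.
Read '0': {q1, q6, q7} → {q2, q3, q6, q7}.
Read '0': {q2, q3, q6, q7} → {q2, q3}.
Read '0': {q2, q3} → {q2, q3}.
Read '0': {q2, q3} → {q2, q3}.
No reachable set along the way intersects F.

none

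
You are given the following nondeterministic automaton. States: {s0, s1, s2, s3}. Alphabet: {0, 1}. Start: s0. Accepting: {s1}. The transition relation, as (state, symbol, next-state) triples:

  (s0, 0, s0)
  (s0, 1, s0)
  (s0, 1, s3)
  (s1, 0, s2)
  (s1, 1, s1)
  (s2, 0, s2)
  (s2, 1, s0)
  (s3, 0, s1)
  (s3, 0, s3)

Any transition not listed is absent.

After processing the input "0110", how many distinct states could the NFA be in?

3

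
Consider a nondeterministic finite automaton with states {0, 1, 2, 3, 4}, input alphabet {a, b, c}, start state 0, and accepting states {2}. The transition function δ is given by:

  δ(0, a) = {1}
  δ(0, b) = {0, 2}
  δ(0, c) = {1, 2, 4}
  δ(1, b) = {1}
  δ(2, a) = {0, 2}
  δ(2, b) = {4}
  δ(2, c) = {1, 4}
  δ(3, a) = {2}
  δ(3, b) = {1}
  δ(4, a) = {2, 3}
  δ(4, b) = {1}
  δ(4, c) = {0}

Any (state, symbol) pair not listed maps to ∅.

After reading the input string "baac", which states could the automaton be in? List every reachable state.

{1, 2, 4}

Start in {0}.
Read 'b': {0} → {0, 2}.
Read 'a': {0, 2} → {0, 1, 2}.
Read 'a': {0, 1, 2} → {0, 1, 2}.
Read 'c': {0, 1, 2} → {1, 2, 4}.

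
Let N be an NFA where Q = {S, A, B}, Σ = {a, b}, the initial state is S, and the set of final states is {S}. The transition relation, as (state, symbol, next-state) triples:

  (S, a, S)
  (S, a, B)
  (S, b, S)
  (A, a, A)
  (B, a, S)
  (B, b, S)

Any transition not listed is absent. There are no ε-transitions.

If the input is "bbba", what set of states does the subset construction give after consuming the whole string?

Start in {S}.
Read 'b': S→{S}; now {S}.
Read 'b': S→{S}; now {S}.
Read 'b': S→{S}; now {S}.
Read 'a': S→{S, B}; now {S, B}.

{S, B}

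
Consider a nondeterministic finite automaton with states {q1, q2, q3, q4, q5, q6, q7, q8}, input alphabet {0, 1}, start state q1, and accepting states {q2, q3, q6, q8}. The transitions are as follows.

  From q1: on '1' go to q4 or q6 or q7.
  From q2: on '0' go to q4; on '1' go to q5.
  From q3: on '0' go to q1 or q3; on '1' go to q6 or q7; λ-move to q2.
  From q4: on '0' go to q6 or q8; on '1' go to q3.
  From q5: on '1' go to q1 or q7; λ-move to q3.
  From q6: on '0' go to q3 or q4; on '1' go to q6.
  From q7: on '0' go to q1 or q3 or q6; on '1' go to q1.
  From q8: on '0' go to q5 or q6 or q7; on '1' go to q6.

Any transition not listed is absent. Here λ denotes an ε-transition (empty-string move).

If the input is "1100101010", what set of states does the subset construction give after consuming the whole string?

Start in {q1}.
Read '1': {q1} → {q4, q6, q7}.
Read '1': {q4, q6, q7} → {q1, q2, q3, q6}.
Read '0': {q1, q2, q3, q6} → {q1, q2, q3, q4}.
Read '0': {q1, q2, q3, q4} → {q1, q2, q3, q4, q6, q8}.
Read '1': {q1, q2, q3, q4, q6, q8} → {q2, q3, q4, q5, q6, q7}.
Read '0': {q2, q3, q4, q5, q6, q7} → {q1, q2, q3, q4, q6, q8}.
Read '1': {q1, q2, q3, q4, q6, q8} → {q2, q3, q4, q5, q6, q7}.
Read '0': {q2, q3, q4, q5, q6, q7} → {q1, q2, q3, q4, q6, q8}.
Read '1': {q1, q2, q3, q4, q6, q8} → {q2, q3, q4, q5, q6, q7}.
Read '0': {q2, q3, q4, q5, q6, q7} → {q1, q2, q3, q4, q6, q8}.

{q1, q2, q3, q4, q6, q8}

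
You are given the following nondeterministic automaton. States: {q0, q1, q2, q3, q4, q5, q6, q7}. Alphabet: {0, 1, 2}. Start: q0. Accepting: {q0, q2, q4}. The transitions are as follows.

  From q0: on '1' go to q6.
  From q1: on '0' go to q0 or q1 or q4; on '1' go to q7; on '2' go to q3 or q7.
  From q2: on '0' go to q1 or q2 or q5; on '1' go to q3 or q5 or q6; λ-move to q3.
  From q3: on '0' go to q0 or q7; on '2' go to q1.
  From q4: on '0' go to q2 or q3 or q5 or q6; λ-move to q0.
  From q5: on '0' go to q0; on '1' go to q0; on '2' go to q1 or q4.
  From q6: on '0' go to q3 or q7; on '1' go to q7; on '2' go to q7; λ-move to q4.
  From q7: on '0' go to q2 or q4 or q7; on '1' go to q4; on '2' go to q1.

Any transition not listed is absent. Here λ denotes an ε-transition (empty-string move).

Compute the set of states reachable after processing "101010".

{q0, q2, q3, q4, q5, q6, q7}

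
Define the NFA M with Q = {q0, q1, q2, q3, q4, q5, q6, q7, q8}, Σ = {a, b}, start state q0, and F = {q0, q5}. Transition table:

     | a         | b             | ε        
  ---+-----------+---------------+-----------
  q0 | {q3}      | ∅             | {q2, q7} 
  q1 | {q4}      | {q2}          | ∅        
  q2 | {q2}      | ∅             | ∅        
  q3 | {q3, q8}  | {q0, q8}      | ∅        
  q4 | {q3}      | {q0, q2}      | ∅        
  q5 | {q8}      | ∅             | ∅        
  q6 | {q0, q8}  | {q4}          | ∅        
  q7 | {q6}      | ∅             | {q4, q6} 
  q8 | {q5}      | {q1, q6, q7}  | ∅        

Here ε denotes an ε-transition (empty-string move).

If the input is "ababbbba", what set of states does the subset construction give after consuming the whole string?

{q0, q2, q3, q4, q6, q7, q8}

Start: ε-closure({q0}) = {q0, q2, q4, q6, q7}.
Read 'a': q0→{q3}, q2→{q2}, q4→{q3}, q6→{q0, q8}, q7→{q6}; union {q0, q2, q3, q6, q8}; ε-closure = {q0, q2, q3, q4, q6, q7, q8}.
Read 'b': q0→∅, q2→∅, q3→{q0, q8}, q4→{q0, q2}, q6→{q4}, q7→∅, q8→{q1, q6, q7}; now {q0, q1, q2, q4, q6, q7, q8}.
Read 'a': q0→{q3}, q1→{q4}, q2→{q2}, q4→{q3}, q6→{q0, q8}, q7→{q6}, q8→{q5}; union {q0, q2, q3, q4, q5, q6, q8}; ε-closure = {q0, q2, q3, q4, q5, q6, q7, q8}.
Read 'b': q0→∅, q2→∅, q3→{q0, q8}, q4→{q0, q2}, q5→∅, q6→{q4}, q7→∅, q8→{q1, q6, q7}; now {q0, q1, q2, q4, q6, q7, q8}.
Read 'b': q0→∅, q1→{q2}, q2→∅, q4→{q0, q2}, q6→{q4}, q7→∅, q8→{q1, q6, q7}; now {q0, q1, q2, q4, q6, q7}.
Read 'b': q0→∅, q1→{q2}, q2→∅, q4→{q0, q2}, q6→{q4}, q7→∅; union {q0, q2, q4}; ε-closure = {q0, q2, q4, q6, q7}.
Read 'b': q0→∅, q2→∅, q4→{q0, q2}, q6→{q4}, q7→∅; union {q0, q2, q4}; ε-closure = {q0, q2, q4, q6, q7}.
Read 'a': q0→{q3}, q2→{q2}, q4→{q3}, q6→{q0, q8}, q7→{q6}; union {q0, q2, q3, q6, q8}; ε-closure = {q0, q2, q3, q4, q6, q7, q8}.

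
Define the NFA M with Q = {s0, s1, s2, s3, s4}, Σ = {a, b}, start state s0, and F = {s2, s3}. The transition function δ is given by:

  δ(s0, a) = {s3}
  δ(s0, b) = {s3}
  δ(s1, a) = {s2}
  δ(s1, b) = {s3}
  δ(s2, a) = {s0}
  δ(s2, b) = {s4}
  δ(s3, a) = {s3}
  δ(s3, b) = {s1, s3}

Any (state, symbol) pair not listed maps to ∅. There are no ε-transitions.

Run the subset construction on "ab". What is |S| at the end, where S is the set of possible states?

2

Start in {s0}.
Read 'a': s0→{s3}; now {s3}.
Read 'b': s3→{s1, s3}; now {s1, s3}.
That set has 2 states.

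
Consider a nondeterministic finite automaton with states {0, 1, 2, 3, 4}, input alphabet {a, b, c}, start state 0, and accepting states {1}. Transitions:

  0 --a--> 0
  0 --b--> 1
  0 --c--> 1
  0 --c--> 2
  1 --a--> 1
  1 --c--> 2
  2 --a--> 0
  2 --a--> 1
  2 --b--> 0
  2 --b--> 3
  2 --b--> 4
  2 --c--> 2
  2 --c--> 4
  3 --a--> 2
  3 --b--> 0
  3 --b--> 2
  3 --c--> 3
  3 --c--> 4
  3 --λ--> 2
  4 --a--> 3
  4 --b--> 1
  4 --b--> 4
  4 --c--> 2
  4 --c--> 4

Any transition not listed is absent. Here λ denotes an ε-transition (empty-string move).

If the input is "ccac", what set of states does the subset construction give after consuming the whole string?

{1, 2, 3, 4}

Start in {0}.
Read 'c': {0} → {1, 2}.
Read 'c': {1, 2} → {2, 4}.
Read 'a': {2, 4} → {0, 1, 2, 3}.
Read 'c': {0, 1, 2, 3} → {1, 2, 3, 4}.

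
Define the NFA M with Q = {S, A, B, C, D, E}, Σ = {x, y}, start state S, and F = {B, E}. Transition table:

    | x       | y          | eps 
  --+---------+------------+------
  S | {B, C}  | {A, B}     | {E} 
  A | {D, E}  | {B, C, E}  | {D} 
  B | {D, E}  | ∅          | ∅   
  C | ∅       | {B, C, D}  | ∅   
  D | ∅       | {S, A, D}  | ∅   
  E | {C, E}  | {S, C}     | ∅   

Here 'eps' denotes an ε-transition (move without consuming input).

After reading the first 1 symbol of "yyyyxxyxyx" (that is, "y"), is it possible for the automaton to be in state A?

Start: ε-closure({S}) = {S, E}.
Read 'y': S→{A, B}, E→{S, C}; union {S, A, B, C}; ε-closure = {S, A, B, C, D, E}.
State A is in {S, A, B, C, D, E}.

Yes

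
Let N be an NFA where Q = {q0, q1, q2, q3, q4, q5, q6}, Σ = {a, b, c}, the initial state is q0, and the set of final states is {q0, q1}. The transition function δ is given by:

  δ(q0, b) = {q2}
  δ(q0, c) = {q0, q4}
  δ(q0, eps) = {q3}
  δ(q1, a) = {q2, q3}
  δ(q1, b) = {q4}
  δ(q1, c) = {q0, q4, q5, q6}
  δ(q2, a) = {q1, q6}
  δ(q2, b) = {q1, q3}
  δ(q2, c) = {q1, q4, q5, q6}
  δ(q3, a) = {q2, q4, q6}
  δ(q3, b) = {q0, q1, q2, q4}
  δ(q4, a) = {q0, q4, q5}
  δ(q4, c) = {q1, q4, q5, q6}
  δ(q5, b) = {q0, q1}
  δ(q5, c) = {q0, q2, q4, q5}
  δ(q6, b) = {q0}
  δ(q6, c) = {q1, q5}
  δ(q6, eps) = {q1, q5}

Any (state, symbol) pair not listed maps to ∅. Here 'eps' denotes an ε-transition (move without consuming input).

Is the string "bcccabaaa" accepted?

Start: ε-closure({q0}) = {q0, q3}.
Read 'b': q0→{q2}, q3→{q0, q1, q2, q4}; union {q0, q1, q2, q4}; ε-closure = {q0, q1, q2, q3, q4}.
Read 'c': q0→{q0, q4}, q1→{q0, q4, q5, q6}, q2→{q1, q4, q5, q6}, q3→∅, q4→{q1, q4, q5, q6}; union {q0, q1, q4, q5, q6}; ε-closure = {q0, q1, q3, q4, q5, q6}.
Read 'c': q0→{q0, q4}, q1→{q0, q4, q5, q6}, q3→∅, q4→{q1, q4, q5, q6}, q5→{q0, q2, q4, q5}, q6→{q1, q5}; union {q0, q1, q2, q4, q5, q6}; ε-closure = {q0, q1, q2, q3, q4, q5, q6}.
Read 'c': q0→{q0, q4}, q1→{q0, q4, q5, q6}, q2→{q1, q4, q5, q6}, q3→∅, q4→{q1, q4, q5, q6}, q5→{q0, q2, q4, q5}, q6→{q1, q5}; union {q0, q1, q2, q4, q5, q6}; ε-closure = {q0, q1, q2, q3, q4, q5, q6}.
Read 'a': q0→∅, q1→{q2, q3}, q2→{q1, q6}, q3→{q2, q4, q6}, q4→{q0, q4, q5}, q5→∅, q6→∅; now {q0, q1, q2, q3, q4, q5, q6}.
Read 'b': q0→{q2}, q1→{q4}, q2→{q1, q3}, q3→{q0, q1, q2, q4}, q4→∅, q5→{q0, q1}, q6→{q0}; now {q0, q1, q2, q3, q4}.
Read 'a': q0→∅, q1→{q2, q3}, q2→{q1, q6}, q3→{q2, q4, q6}, q4→{q0, q4, q5}; now {q0, q1, q2, q3, q4, q5, q6}.
Read 'a': q0→∅, q1→{q2, q3}, q2→{q1, q6}, q3→{q2, q4, q6}, q4→{q0, q4, q5}, q5→∅, q6→∅; now {q0, q1, q2, q3, q4, q5, q6}.
Read 'a': q0→∅, q1→{q2, q3}, q2→{q1, q6}, q3→{q2, q4, q6}, q4→{q0, q4, q5}, q5→∅, q6→∅; now {q0, q1, q2, q3, q4, q5, q6}.
The final set {q0, q1, q2, q3, q4, q5, q6} contains the accepting states q0, q1.

Yes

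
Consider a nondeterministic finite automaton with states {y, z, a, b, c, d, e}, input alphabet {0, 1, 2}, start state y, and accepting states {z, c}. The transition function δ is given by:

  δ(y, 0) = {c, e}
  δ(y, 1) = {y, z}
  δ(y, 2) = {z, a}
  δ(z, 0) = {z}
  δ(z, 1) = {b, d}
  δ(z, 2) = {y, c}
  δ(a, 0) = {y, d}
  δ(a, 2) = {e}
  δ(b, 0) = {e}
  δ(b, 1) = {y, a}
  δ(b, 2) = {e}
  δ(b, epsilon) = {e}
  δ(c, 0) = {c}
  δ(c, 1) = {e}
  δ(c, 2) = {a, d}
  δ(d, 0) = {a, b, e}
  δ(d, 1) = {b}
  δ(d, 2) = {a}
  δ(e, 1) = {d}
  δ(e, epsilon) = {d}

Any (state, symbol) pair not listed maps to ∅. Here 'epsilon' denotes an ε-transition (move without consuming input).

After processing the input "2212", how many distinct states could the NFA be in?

6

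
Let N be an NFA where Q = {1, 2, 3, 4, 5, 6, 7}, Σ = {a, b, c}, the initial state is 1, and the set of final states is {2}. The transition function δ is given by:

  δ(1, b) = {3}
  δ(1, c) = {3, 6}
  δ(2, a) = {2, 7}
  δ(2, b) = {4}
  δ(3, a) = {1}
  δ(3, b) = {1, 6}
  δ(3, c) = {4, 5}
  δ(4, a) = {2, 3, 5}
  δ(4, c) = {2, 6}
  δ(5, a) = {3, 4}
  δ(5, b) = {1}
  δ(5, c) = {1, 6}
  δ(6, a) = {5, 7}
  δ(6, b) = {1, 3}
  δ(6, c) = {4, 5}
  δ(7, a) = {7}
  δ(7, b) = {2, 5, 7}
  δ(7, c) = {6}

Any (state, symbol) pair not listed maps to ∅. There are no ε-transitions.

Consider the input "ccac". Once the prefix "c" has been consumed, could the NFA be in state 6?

Start in {1}.
Read 'c': 1→{3, 6}; now {3, 6}.
State 6 is in {3, 6}.

Yes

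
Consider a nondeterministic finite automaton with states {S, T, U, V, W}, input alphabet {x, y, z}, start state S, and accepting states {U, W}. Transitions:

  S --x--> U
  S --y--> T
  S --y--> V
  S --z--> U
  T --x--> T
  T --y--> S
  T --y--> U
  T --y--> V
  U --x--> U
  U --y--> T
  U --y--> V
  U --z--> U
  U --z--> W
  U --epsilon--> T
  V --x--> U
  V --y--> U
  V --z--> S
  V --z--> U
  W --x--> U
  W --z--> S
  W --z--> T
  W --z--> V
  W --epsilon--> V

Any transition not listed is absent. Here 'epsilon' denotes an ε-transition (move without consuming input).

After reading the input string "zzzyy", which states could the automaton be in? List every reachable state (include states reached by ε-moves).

{S, T, U, V}

Start in {S}.
Read 'z': S→{U}; union {U}; ε-closure = {T, U}.
Read 'z': T→∅, U→{U, W}; union {U, W}; ε-closure = {T, U, V, W}.
Read 'z': T→∅, U→{U, W}, V→{S, U}, W→{S, T, V}; now {S, T, U, V, W}.
Read 'y': S→{T, V}, T→{S, U, V}, U→{T, V}, V→{U}, W→∅; now {S, T, U, V}.
Read 'y': S→{T, V}, T→{S, U, V}, U→{T, V}, V→{U}; now {S, T, U, V}.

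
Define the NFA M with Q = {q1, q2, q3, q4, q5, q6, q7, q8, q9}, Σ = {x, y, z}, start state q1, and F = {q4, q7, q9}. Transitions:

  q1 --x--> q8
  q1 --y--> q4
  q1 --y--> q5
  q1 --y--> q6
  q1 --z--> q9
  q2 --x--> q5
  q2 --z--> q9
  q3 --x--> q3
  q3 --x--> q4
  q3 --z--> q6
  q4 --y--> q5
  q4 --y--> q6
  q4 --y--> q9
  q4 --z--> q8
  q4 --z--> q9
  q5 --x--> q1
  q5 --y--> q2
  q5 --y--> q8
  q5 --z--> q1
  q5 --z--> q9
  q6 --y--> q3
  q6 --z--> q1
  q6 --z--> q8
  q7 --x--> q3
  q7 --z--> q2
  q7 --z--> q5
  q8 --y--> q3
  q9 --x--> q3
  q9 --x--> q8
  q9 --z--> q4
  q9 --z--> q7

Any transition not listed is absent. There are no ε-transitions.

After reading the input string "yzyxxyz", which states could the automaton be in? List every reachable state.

{q1, q4, q6, q7, q8, q9}

Start in {q1}.
Read 'y': {q1} → {q4, q5, q6}.
Read 'z': {q4, q5, q6} → {q1, q8, q9}.
Read 'y': {q1, q8, q9} → {q3, q4, q5, q6}.
Read 'x': {q3, q4, q5, q6} → {q1, q3, q4}.
Read 'x': {q1, q3, q4} → {q3, q4, q8}.
Read 'y': {q3, q4, q8} → {q3, q5, q6, q9}.
Read 'z': {q3, q5, q6, q9} → {q1, q4, q6, q7, q8, q9}.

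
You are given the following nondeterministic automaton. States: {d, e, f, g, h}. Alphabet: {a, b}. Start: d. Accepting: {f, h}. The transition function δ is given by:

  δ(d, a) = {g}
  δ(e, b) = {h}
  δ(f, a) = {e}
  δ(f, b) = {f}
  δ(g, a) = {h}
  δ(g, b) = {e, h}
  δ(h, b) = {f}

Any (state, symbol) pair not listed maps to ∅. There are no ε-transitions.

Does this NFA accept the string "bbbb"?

No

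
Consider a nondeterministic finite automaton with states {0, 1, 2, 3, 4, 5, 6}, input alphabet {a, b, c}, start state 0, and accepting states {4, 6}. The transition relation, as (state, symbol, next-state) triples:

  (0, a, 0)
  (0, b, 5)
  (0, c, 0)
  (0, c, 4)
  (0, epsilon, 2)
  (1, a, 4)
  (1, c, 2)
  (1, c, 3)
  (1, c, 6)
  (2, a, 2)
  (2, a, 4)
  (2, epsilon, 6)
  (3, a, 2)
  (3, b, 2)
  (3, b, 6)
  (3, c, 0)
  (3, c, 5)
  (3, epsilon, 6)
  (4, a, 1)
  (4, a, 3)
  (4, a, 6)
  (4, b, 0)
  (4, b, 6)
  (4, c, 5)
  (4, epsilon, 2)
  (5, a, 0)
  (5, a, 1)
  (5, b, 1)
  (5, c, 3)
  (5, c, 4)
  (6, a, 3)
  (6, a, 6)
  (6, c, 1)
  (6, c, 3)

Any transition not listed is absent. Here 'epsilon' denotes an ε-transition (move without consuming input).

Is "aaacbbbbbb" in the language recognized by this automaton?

Start: ε-closure({0}) = {0, 2, 6}.
Read 'a': {0, 2, 6} → {0, 2, 3, 4, 6}.
Read 'a': {0, 2, 3, 4, 6} → {0, 1, 2, 3, 4, 6}.
Read 'a': {0, 1, 2, 3, 4, 6} → {0, 1, 2, 3, 4, 6}.
Read 'c': {0, 1, 2, 3, 4, 6} → {0, 1, 2, 3, 4, 5, 6}.
Read 'b': {0, 1, 2, 3, 4, 5, 6} → {0, 1, 2, 5, 6}.
Read 'b': {0, 1, 2, 5, 6} → {1, 5}.
Read 'b': {1, 5} → {1}.
Read 'b': {1} → ∅.
The set is empty and remains empty for the remaining 2 symbols.
The final set ∅ contains no accepting state.

No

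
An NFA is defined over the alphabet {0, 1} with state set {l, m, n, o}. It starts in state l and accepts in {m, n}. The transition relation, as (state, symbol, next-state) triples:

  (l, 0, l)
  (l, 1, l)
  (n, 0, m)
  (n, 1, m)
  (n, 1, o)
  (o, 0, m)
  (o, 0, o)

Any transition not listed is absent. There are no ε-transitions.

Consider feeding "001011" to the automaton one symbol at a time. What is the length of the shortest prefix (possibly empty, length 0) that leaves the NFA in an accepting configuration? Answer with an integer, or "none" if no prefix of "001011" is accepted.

Start in {l}.
Read '0': l→{l}; now {l}.
Read '0': l→{l}; now {l}.
Read '1': l→{l}; now {l}.
Read '0': l→{l}; now {l}.
Read '1': l→{l}; now {l}.
Read '1': l→{l}; now {l}.
No reachable set along the way intersects F.

none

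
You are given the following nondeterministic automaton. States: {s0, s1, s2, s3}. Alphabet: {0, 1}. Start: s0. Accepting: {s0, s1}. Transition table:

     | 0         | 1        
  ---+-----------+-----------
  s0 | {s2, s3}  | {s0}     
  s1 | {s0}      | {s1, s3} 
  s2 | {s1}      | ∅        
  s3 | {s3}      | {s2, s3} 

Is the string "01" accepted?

No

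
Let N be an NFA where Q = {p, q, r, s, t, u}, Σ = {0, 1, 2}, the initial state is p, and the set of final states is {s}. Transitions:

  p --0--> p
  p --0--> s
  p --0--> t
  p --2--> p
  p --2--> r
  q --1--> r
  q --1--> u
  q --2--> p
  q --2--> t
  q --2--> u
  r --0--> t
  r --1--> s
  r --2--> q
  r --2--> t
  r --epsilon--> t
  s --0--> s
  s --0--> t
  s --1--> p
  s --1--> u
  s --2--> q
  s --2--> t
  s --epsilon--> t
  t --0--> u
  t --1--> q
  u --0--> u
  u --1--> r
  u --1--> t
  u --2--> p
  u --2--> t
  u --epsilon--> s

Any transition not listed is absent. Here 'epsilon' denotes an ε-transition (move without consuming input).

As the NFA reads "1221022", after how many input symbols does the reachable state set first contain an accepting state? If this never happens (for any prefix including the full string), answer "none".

none

Start in {p}.
Read '1': {p} → ∅.
The set is empty and remains empty for the remaining 6 symbols.
No reachable set along the way intersects F.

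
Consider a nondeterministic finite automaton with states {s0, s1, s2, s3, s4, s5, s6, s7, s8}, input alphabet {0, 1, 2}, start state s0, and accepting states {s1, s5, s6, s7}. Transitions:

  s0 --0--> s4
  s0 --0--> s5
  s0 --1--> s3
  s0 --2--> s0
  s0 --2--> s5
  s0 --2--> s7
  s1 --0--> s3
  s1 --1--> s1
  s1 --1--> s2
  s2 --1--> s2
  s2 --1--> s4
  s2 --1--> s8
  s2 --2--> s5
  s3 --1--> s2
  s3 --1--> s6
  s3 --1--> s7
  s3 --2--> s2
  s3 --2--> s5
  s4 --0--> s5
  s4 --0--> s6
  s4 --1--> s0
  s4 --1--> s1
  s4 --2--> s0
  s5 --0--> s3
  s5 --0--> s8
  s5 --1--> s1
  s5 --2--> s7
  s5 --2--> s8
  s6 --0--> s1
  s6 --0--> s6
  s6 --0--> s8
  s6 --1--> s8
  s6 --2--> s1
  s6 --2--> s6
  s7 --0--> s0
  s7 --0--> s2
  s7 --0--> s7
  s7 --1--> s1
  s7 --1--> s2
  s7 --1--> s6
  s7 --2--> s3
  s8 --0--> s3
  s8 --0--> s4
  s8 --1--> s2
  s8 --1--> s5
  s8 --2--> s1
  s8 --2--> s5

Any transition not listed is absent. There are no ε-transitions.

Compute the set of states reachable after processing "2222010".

Start in {s0}.
Read '2': s0→{s0, s5, s7}; now {s0, s5, s7}.
Read '2': s0→{s0, s5, s7}, s5→{s7, s8}, s7→{s3}; now {s0, s3, s5, s7, s8}.
Read '2': s0→{s0, s5, s7}, s3→{s2, s5}, s5→{s7, s8}, s7→{s3}, s8→{s1, s5}; now {s0, s1, s2, s3, s5, s7, s8}.
Read '2': s0→{s0, s5, s7}, s1→∅, s2→{s5}, s3→{s2, s5}, s5→{s7, s8}, s7→{s3}, s8→{s1, s5}; now {s0, s1, s2, s3, s5, s7, s8}.
Read '0': s0→{s4, s5}, s1→{s3}, s2→∅, s3→∅, s5→{s3, s8}, s7→{s0, s2, s7}, s8→{s3, s4}; now {s0, s2, s3, s4, s5, s7, s8}.
Read '1': s0→{s3}, s2→{s2, s4, s8}, s3→{s2, s6, s7}, s4→{s0, s1}, s5→{s1}, s7→{s1, s2, s6}, s8→{s2, s5}; now {s0, s1, s2, s3, s4, s5, s6, s7, s8}.
Read '0': s0→{s4, s5}, s1→{s3}, s2→∅, s3→∅, s4→{s5, s6}, s5→{s3, s8}, s6→{s1, s6, s8}, s7→{s0, s2, s7}, s8→{s3, s4}; now {s0, s1, s2, s3, s4, s5, s6, s7, s8}.

{s0, s1, s2, s3, s4, s5, s6, s7, s8}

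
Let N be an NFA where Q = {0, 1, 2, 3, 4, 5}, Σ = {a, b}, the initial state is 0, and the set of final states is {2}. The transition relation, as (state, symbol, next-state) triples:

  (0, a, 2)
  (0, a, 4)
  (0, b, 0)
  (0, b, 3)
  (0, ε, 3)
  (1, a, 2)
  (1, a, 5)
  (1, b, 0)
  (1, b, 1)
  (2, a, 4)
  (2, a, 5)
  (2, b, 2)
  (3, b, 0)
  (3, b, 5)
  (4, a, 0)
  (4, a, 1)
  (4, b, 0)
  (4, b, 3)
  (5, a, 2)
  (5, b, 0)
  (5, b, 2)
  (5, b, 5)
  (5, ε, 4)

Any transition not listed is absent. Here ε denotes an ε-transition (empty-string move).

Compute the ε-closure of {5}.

Begin with {5}.
ε-move 5 → 4; add 4.

{4, 5}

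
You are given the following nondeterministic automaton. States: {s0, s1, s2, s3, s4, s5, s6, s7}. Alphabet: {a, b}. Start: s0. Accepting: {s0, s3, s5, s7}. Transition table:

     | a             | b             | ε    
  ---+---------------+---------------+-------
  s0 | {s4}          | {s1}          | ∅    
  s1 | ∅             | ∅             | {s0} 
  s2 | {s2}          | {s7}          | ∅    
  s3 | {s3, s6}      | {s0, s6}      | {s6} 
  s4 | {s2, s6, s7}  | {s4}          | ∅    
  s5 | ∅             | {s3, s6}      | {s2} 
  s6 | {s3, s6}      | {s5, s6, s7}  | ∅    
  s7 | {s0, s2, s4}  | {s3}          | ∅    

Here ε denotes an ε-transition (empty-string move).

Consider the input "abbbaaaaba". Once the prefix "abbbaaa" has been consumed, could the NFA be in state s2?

Yes

Start in {s0}.
Read 'a': s0→{s4}; now {s4}.
Read 'b': s4→{s4}; now {s4}.
Read 'b': s4→{s4}; now {s4}.
Read 'b': s4→{s4}; now {s4}.
Read 'a': s4→{s2, s6, s7}; now {s2, s6, s7}.
Read 'a': s2→{s2}, s6→{s3, s6}, s7→{s0, s2, s4}; now {s0, s2, s3, s4, s6}.
Read 'a': s0→{s4}, s2→{s2}, s3→{s3, s6}, s4→{s2, s6, s7}, s6→{s3, s6}; now {s2, s3, s4, s6, s7}.
State s2 is in {s2, s3, s4, s6, s7}.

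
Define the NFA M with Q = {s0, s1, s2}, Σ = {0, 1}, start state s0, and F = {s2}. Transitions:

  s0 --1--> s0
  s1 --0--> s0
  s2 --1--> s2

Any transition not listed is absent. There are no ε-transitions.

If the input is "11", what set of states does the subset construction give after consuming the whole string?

{s0}

Start in {s0}.
Read '1': {s0} → {s0}.
Read '1': {s0} → {s0}.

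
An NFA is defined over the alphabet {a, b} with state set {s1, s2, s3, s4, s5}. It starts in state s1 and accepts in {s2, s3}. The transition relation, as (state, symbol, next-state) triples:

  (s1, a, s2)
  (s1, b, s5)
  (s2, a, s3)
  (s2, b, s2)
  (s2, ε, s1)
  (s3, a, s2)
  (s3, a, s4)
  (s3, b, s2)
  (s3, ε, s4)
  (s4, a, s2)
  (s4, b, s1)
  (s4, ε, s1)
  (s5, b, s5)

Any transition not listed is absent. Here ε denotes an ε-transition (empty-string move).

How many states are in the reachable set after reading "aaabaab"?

Start in {s1}.
Read 'a': s1→{s2}; union {s2}; ε-closure = {s1, s2}.
Read 'a': s1→{s2}, s2→{s3}; union {s2, s3}; ε-closure = {s1, s2, s3, s4}.
Read 'a': s1→{s2}, s2→{s3}, s3→{s2, s4}, s4→{s2}; union {s2, s3, s4}; ε-closure = {s1, s2, s3, s4}.
Read 'b': s1→{s5}, s2→{s2}, s3→{s2}, s4→{s1}; now {s1, s2, s5}.
Read 'a': s1→{s2}, s2→{s3}, s5→∅; union {s2, s3}; ε-closure = {s1, s2, s3, s4}.
Read 'a': s1→{s2}, s2→{s3}, s3→{s2, s4}, s4→{s2}; union {s2, s3, s4}; ε-closure = {s1, s2, s3, s4}.
Read 'b': s1→{s5}, s2→{s2}, s3→{s2}, s4→{s1}; now {s1, s2, s5}.
That set has 3 states.

3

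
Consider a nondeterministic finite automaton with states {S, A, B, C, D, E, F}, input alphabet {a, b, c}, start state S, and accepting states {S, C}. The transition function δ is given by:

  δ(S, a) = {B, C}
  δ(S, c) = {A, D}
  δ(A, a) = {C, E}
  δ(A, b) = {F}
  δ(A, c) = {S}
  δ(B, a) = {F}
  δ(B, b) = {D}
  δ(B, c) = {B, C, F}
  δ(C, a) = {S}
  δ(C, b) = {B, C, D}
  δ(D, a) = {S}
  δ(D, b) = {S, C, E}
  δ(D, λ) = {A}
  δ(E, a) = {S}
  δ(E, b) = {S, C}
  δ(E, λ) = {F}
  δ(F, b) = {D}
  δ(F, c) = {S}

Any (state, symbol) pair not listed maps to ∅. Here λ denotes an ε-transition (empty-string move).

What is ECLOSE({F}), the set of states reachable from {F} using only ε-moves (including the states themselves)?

Begin with {F}.
No ε-moves leave this set, so the closure equals the set itself.

{F}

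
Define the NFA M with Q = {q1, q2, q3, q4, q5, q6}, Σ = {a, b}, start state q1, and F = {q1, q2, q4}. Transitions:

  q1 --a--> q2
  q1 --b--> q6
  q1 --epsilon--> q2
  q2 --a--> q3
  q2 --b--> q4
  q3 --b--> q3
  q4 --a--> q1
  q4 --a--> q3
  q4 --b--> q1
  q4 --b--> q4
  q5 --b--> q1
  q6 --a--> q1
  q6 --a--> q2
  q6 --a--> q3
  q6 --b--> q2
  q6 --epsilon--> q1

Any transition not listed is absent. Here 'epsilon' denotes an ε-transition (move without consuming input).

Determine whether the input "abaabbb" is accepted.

Yes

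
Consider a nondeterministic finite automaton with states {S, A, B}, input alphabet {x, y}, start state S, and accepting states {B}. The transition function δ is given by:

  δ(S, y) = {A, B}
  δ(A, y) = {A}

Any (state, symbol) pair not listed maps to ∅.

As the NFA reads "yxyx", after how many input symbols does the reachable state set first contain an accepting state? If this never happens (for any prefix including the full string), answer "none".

1

Start in {S}.
Read 'y': {S} → {A, B}.
None of the earlier sets intersect F, but {A, B} does.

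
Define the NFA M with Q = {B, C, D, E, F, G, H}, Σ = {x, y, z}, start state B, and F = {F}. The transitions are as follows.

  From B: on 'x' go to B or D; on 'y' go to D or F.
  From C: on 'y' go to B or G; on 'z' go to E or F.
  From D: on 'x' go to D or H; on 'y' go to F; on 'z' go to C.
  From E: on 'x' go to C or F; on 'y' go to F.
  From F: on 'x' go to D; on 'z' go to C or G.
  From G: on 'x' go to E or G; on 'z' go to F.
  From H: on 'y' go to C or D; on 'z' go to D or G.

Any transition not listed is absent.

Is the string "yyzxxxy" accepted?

Yes

Start in {B}.
Read 'y': {B} → {D, F}.
Read 'y': {D, F} → {F}.
Read 'z': {F} → {C, G}.
Read 'x': {C, G} → {E, G}.
Read 'x': {E, G} → {C, E, F, G}.
Read 'x': {C, E, F, G} → {C, D, E, F, G}.
Read 'y': {C, D, E, F, G} → {B, F, G}.
The final set {B, F, G} contains the accepting state F.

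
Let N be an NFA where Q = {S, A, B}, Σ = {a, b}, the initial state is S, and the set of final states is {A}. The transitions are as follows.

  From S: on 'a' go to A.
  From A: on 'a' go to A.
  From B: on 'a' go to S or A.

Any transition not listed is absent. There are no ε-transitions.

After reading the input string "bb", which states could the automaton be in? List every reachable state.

Start in {S}.
Read 'b': {S} → ∅.
The set is empty and remains empty for the remaining 1 symbol.

∅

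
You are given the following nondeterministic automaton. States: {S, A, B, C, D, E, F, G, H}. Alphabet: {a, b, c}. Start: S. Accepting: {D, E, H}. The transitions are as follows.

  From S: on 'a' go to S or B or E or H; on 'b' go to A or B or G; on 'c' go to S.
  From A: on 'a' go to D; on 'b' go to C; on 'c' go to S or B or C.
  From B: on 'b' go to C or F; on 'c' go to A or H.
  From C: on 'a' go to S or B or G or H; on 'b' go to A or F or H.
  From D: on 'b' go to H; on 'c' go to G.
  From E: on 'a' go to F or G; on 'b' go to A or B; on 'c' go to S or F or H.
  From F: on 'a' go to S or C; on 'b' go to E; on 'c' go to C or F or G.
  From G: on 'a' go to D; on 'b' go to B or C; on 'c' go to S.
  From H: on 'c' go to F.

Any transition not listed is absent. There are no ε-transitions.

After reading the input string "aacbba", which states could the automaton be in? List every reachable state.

{S, B, C, D, F, G, H}

Start in {S}.
Read 'a': S→{S, B, E, H}; now {S, B, E, H}.
Read 'a': S→{S, B, E, H}, B→∅, E→{F, G}, H→∅; now {S, B, E, F, G, H}.
Read 'c': S→{S}, B→{A, H}, E→{S, F, H}, F→{C, F, G}, G→{S}, H→{F}; now {S, A, C, F, G, H}.
Read 'b': S→{A, B, G}, A→{C}, C→{A, F, H}, F→{E}, G→{B, C}, H→∅; now {A, B, C, E, F, G, H}.
Read 'b': A→{C}, B→{C, F}, C→{A, F, H}, E→{A, B}, F→{E}, G→{B, C}, H→∅; now {A, B, C, E, F, H}.
Read 'a': A→{D}, B→∅, C→{S, B, G, H}, E→{F, G}, F→{S, C}, H→∅; now {S, B, C, D, F, G, H}.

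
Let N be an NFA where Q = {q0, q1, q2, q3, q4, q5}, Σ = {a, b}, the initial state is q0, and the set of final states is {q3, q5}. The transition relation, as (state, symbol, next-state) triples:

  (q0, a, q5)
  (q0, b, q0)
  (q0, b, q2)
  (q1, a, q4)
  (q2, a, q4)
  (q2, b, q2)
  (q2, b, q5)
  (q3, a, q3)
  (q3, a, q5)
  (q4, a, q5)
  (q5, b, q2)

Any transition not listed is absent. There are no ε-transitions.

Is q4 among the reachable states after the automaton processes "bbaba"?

Yes

Start in {q0}.
Read 'b': q0→{q0, q2}; now {q0, q2}.
Read 'b': q0→{q0, q2}, q2→{q2, q5}; now {q0, q2, q5}.
Read 'a': q0→{q5}, q2→{q4}, q5→∅; now {q4, q5}.
Read 'b': q4→∅, q5→{q2}; now {q2}.
Read 'a': q2→{q4}; now {q4}.
State q4 is in {q4}.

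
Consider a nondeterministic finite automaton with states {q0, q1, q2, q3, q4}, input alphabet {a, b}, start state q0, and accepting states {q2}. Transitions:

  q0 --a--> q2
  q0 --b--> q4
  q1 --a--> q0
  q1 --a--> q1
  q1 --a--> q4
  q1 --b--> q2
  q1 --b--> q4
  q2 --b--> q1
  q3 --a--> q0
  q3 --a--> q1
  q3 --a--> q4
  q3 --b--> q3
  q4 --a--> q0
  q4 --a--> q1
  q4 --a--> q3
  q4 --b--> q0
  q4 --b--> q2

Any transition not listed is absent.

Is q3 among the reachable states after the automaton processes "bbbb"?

No

Start in {q0}.
Read 'b': q0→{q4}; now {q4}.
Read 'b': q4→{q0, q2}; now {q0, q2}.
Read 'b': q0→{q4}, q2→{q1}; now {q1, q4}.
Read 'b': q1→{q2, q4}, q4→{q0, q2}; now {q0, q2, q4}.
State q3 is not in {q0, q2, q4}.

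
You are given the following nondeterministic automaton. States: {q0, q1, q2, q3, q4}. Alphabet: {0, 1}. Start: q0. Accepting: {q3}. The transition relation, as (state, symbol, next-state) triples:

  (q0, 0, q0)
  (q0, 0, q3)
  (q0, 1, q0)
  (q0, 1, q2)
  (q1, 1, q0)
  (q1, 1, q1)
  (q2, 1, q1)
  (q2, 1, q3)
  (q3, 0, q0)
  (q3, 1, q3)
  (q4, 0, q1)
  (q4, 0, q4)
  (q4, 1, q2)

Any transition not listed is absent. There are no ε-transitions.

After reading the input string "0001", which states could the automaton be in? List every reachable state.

Start in {q0}.
Read '0': q0→{q0, q3}; now {q0, q3}.
Read '0': q0→{q0, q3}, q3→{q0}; now {q0, q3}.
Read '0': q0→{q0, q3}, q3→{q0}; now {q0, q3}.
Read '1': q0→{q0, q2}, q3→{q3}; now {q0, q2, q3}.

{q0, q2, q3}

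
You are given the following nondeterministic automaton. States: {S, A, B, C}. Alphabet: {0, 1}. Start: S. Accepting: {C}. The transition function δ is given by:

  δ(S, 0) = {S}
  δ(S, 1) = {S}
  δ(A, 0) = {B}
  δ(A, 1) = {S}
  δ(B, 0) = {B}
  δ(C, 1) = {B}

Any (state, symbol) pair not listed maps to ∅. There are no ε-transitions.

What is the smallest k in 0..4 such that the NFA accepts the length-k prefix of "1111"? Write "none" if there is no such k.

none

Start in {S}.
Read '1': {S} → {S}.
Read '1': {S} → {S}.
Read '1': {S} → {S}.
Read '1': {S} → {S}.
No reachable set along the way intersects F.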